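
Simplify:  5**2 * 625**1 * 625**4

5**22

5**2 = 5**2; 625**1 = 5**4; 625**4 = 5**16
Combine exponents: 5**22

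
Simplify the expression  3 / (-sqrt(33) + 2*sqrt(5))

(-3*sqrt(33) - 6*sqrt(5))/13

Multiply numerator and denominator by 2*sqrt(5) + sqrt(33).
Denominator becomes -13; numerator becomes 6*sqrt(5) + 3*sqrt(33).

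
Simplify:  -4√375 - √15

-21*√15

4√375 = 20*√15; √15 = √15
Combine: (-20 - 1)·√15 = -21*√15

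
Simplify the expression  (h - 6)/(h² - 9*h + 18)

Factor: h² - 9*h + 18 = (h - 3)·(h - 6)
Cancel the common factor (h - 6).

1/(h - 3)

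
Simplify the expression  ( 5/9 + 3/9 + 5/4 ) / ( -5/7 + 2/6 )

-539/96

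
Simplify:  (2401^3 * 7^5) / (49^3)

2401^3 = 7^12; 7^5 = 7^5; 49^3 = 7^6
Combine exponents: 7^11

7^11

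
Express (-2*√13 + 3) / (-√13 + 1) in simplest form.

Multiply numerator and denominator by 1 + √13.
Denominator becomes -12; numerator becomes -23 + √13.

(-√13 + 23)/12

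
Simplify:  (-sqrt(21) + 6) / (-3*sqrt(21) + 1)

Multiply numerator and denominator by 1 + 3*sqrt(21).
Denominator becomes -188; numerator becomes -57 + 17*sqrt(21).

(-17*sqrt(21) + 57)/188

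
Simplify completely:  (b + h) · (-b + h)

Telescope via difference of squares: (h+b)(h-b) = -b² + h².

-b² + h²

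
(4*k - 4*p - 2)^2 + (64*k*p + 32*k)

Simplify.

After expansion: 16*k^2 + 32*k*p + 16*k + 16*p^2 + 16*p + 4 — a perfect-square trinomial.

4*(2*k + 2*p + 1)^2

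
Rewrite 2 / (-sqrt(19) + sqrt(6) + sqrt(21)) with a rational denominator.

Group as (sqrt(6) + sqrt(21)) - sqrt(19); multiply by (sqrt(6) + sqrt(21)) + sqrt(19), then rationalise the remaining surd.

(-4*sqrt(19) + 2*sqrt(21) + 17*sqrt(6) + 3*sqrt(266))/110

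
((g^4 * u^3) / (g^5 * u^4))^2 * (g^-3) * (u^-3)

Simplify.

1/(g^5*u^5)

Inside the bracket: (g^-1) * (u^-1)
Raise to the power 2: (g^-2) * (u^-2)
Multiply by (g^-3) * (u^-3): add exponents.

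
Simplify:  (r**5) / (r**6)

Quotient: (r**-1)

1/r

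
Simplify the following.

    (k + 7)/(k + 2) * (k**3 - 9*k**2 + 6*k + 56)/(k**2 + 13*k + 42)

Factor: k**3 - 9*k**2 + 6*k + 56 = (k - 7)*(k + 2)*(k - 4);  k**2 + 13*k + 42 = (k + 7)*(k + 6)
Cancel the common factors (k + 2), (k + 7).

(k**2 - 11*k + 28)/(k + 6)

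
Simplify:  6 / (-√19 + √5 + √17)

(-18*√19 + 42*√17 + 186*√5 + 12*√1615)/331

Group as (√5 + √17) - √19; multiply by (√5 + √17) + √19, then rationalise the remaining surd.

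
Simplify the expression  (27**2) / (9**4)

3**(-2)

27**2 = 3**6; 9**4 = 3**8
Combine exponents: 3**(-2)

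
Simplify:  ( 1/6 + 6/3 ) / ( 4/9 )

Numerator: 1/6 + 6/3 = 13/6
Denominator: 4/9 = 4/9
Divide: (13/6) · (9/4) = 39/8

39/8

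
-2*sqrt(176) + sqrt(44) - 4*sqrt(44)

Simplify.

2*sqrt(176) = 8*sqrt(11); sqrt(44) = 2*sqrt(11); 4*sqrt(44) = 8*sqrt(11)
Combine: (-8 + 2 - 8)·sqrt(11) = -14*sqrt(11)

-14*sqrt(11)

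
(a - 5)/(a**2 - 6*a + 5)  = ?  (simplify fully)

1/(a - 1)

Factor: a**2 - 6*a + 5 = (a - 5)*(a - 1)
Cancel the common factor (a - 5).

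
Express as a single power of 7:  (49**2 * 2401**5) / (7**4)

7**20

49**2 = 7**4; 2401**5 = 7**20; 7**4 = 7**4
Combine exponents: 7**20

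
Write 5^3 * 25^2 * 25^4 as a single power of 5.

5^15

5^3 = 5^3; 25^2 = 5^4; 25^4 = 5^8
Combine exponents: 5^15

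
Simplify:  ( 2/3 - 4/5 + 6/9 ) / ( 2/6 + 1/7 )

28/25

Numerator: 2/3 - 4/5 + 6/9 = 8/15
Denominator: 2/6 + 1/7 = 10/21
Divide: (8/15) · (21/10) = 28/25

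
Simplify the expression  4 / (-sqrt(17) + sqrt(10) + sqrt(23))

(-8*sqrt(17) + 2*sqrt(23) + 15*sqrt(10) + sqrt(3910))/83

Group as (sqrt(10) + sqrt(23)) - sqrt(17); multiply by (sqrt(10) + sqrt(23)) + sqrt(17), then rationalise the remaining surd.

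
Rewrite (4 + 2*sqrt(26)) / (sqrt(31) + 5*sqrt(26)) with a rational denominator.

Multiply numerator and denominator by -sqrt(31) + 5*sqrt(26).
Denominator becomes 619; numerator becomes -2*sqrt(806) - 4*sqrt(31) + 20*sqrt(26) + 260.

(-2*sqrt(806) - 4*sqrt(31) + 20*sqrt(26) + 260)/619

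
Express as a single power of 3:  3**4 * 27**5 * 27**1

3**22

3**4 = 3**4; 27**5 = 3**15; 27**1 = 3**3
Combine exponents: 3**22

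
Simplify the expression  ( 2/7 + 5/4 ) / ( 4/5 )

Numerator: 2/7 + 5/4 = 43/28
Denominator: 4/5 = 4/5
Divide: (43/28) · (5/4) = 215/112

215/112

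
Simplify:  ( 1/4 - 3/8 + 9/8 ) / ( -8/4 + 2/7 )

-7/12

Numerator: 1/4 - 3/8 + 9/8 = 1
Denominator: -8/4 + 2/7 = -12/7
Divide: (1) · (-7/12) = -7/12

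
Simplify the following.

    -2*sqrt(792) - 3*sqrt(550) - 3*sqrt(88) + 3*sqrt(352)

-21*sqrt(22)

2*sqrt(792) = 12*sqrt(22); 3*sqrt(550) = 15*sqrt(22); 3*sqrt(88) = 6*sqrt(22); 3*sqrt(352) = 12*sqrt(22)
Combine: (-12 - 15 - 6 + 12)·sqrt(22) = -21*sqrt(22)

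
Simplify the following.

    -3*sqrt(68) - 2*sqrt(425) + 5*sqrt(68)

3*sqrt(68) = 6*sqrt(17); 2*sqrt(425) = 10*sqrt(17); 5*sqrt(68) = 10*sqrt(17)
Combine: (-6 - 10 + 10)·sqrt(17) = -6*sqrt(17)

-6*sqrt(17)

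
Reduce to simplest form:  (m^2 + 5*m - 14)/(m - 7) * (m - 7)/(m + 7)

Factor: m^2 + 5*m - 14 = (m - 2)*(m + 7)
Cancel the common factors (m - 7), (m + 7).

m - 2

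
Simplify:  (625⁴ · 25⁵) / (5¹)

5^25

625⁴ = 5^16; 25⁵ = 5^10; 5¹ = 5^1
Combine exponents: 5^25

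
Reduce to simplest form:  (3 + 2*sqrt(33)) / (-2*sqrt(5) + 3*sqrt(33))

Multiply numerator and denominator by 2*sqrt(5) + 3*sqrt(33).
Denominator becomes 277; numerator becomes 6*sqrt(5) + 4*sqrt(165) + 9*sqrt(33) + 198.

(6*sqrt(5) + 4*sqrt(165) + 9*sqrt(33) + 198)/277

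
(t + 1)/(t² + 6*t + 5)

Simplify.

Factor: t² + 6*t + 5 = (t + 1)·(t + 5)
Cancel the common factor (t + 1).

1/(t + 5)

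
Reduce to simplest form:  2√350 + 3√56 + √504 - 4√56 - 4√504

-10*√14

2√350 = 10*√14; 3√56 = 6*√14; √504 = 6*√14; 4√56 = 8*√14; 4√504 = 24*√14
Combine: (10 + 6 + 6 - 8 - 24)·√14 = -10*√14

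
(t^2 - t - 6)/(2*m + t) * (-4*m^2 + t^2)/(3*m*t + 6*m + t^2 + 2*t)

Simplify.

(-2*m*t + 6*m + t^2 - 3*t)/(3*m + t)

Factor: t^2 - t - 6 = (t - 3)*(t + 2);  -4*m^2 + t^2 = (2*m + t)*(-2*m + t);  3*m*t + 6*m + t^2 + 2*t = (3*m + t)*(t + 2)
Cancel the common factors (t + 2), (2*m + t).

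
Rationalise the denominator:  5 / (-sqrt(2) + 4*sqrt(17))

Multiply numerator and denominator by sqrt(2) + 4*sqrt(17).
Denominator becomes 270; numerator becomes 5*sqrt(2) + 20*sqrt(17).

(sqrt(2) + 4*sqrt(17))/54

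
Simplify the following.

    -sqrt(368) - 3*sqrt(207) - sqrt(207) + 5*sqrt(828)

14*sqrt(23)

sqrt(368) = 4*sqrt(23); 3*sqrt(207) = 9*sqrt(23); sqrt(207) = 3*sqrt(23); 5*sqrt(828) = 30*sqrt(23)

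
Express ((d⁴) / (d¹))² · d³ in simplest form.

d⁹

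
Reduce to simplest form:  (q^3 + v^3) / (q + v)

q^3 + v^3 = (q + v)(q^2 - q*v + v^2).

q^2 - q*v + v^2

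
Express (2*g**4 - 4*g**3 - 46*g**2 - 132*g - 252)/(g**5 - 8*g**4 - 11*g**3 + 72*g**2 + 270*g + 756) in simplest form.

2/(g - 6)

Factor: 2*g**4 - 4*g**3 - 46*g**2 - 132*g - 252 = 2*(g - 7)*(g + 3)*(g**2 + 2*g + 6);  g**5 - 8*g**4 - 11*g**3 + 72*g**2 + 270*g + 756 = (g + 3)*(g - 6)*(g - 7)*(g**2 + 2*g + 6)
Cancel the common factors (g**2 + 2*g + 6), (g + 3), (g - 7).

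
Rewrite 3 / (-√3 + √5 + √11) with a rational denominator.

Group as (√5 + √11) - √3; multiply by (√5 + √11) + √3, then rationalise the remaining surd.

(-13*√3 - 3*√11 + 9*√5 + 2*√165)/17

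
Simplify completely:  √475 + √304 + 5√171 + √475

29*√19

√475 = 5*√19; √304 = 4*√19; 5√171 = 15*√19; √475 = 5*√19
Combine: (5 + 4 + 15 + 5)·√19 = 29*√19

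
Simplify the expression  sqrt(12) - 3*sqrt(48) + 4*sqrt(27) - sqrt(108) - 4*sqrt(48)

sqrt(12) = 2*sqrt(3); 3*sqrt(48) = 12*sqrt(3); 4*sqrt(27) = 12*sqrt(3); sqrt(108) = 6*sqrt(3); 4*sqrt(48) = 16*sqrt(3)
Combine: (2 - 12 + 12 - 6 - 16)·sqrt(3) = -20*sqrt(3)

-20*sqrt(3)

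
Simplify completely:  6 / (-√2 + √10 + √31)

Group as (√10 + √31) - √2; multiply by (√10 + √31) + √2, then rationalise the remaining surd.

(-138*√10 - 24*√155 + 234*√2 + 114*√31)/281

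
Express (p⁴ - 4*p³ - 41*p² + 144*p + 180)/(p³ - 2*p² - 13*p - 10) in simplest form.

Factor: p⁴ - 4*p³ - 41*p² + 144*p + 180 = (p + 1)·(p + 6)·(p - 5)·(p - 6);  p³ - 2*p² - 13*p - 10 = (p - 5)·(p + 1)·(p + 2)
Cancel the common factors (p + 1), (p - 5).

(p² - 36)/(p + 2)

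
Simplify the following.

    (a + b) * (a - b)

Pair the conjugate factors: (a+b)(a-b) = a^2 - b^2.

a^2 - b^2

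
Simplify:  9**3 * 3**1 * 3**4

9**3 = 3**6; 3**1 = 3**1; 3**4 = 3**4
Combine exponents: 3**11

3**11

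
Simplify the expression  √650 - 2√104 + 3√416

13*√26

√650 = 5*√26; 2√104 = 4*√26; 3√416 = 12*√26
Combine: (5 - 4 + 12)·√26 = 13*√26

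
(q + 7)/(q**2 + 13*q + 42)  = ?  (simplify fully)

Factor: q**2 + 13*q + 42 = (q + 7)*(q + 6)
Cancel the common factor (q + 7).

1/(q + 6)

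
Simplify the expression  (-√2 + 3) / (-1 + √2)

1 + 2*√2

Multiply numerator and denominator by -√2 - 1.
Denominator becomes -1; numerator becomes -2*√2 - 1.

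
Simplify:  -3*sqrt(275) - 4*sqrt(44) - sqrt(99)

3*sqrt(275) = 15*sqrt(11); 4*sqrt(44) = 8*sqrt(11); sqrt(99) = 3*sqrt(11)
Combine: (-15 - 8 - 3)·sqrt(11) = -26*sqrt(11)

-26*sqrt(11)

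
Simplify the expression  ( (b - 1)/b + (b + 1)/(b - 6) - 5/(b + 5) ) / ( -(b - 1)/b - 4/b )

Numerator: (b - 1)/b + (b + 1)/(b - 6) - 5/(b + 5) = (2*b^3 - b^2 + 6*b + 30)/(b^3 - b^2 - 30*b)
Denominator: -(b - 1)/b - 4/b = (-b - 3)/b
Divide: ((2*b^3 - b^2 + 6*b + 30)/(b^3 - b^2 - 30*b)) · (b/(-b - 3)) = (-2*b^3 + b^2 - 6*b - 30)/(b^3 + 2*b^2 - 33*b - 90)

(-2*b^3 + b^2 - 6*b - 30)/(b^3 + 2*b^2 - 33*b - 90)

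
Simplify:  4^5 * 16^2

4^5 = 2^10; 16^2 = 2^8
Combine exponents: 2^18

2^18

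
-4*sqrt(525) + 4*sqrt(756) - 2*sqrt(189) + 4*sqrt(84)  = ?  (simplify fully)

6*sqrt(21)

4*sqrt(525) = 20*sqrt(21); 4*sqrt(756) = 24*sqrt(21); 2*sqrt(189) = 6*sqrt(21); 4*sqrt(84) = 8*sqrt(21)
Combine: (-20 + 24 - 6 + 8)·sqrt(21) = 6*sqrt(21)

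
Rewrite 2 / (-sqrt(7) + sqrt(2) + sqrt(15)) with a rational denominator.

Group as (sqrt(2) + sqrt(15)) - sqrt(7); multiply by (sqrt(2) + sqrt(15)) + sqrt(7), then rationalise the remaining surd.

(-5*sqrt(7) - 3*sqrt(15) + 10*sqrt(2) + sqrt(210))/5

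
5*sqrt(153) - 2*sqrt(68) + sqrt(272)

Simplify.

15*sqrt(17)

5*sqrt(153) = 15*sqrt(17); 2*sqrt(68) = 4*sqrt(17); sqrt(272) = 4*sqrt(17)
Combine: (15 - 4 + 4)·sqrt(17) = 15*sqrt(17)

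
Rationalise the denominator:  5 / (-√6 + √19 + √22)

(-175*√6 + 15*√22 + 45*√19 + 20*√627)/447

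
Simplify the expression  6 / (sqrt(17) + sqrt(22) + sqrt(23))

(-3*sqrt(8602) + 24*sqrt(23) + 27*sqrt(22) + 42*sqrt(17))/310

Group as (sqrt(17) + sqrt(23)) + sqrt(22); multiply by (sqrt(17) + sqrt(23)) - sqrt(22), then rationalise the remaining surd.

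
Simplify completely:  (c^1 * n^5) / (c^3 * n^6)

Quotient: (c^-2) * (n^-1)

1/(c^2*n)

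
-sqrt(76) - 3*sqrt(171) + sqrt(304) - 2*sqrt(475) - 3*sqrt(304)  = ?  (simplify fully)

sqrt(76) = 2*sqrt(19); 3*sqrt(171) = 9*sqrt(19); sqrt(304) = 4*sqrt(19); 2*sqrt(475) = 10*sqrt(19); 3*sqrt(304) = 12*sqrt(19)
Combine: (-2 - 9 + 4 - 10 - 12)·sqrt(19) = -29*sqrt(19)

-29*sqrt(19)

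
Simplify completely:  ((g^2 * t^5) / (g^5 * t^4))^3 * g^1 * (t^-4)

1/(g^8*t)

Inside the bracket: (g^-3) * t^1
Raise to the power 3: (g^-9) * t^3
Multiply by g^1 * (t^-4): add exponents.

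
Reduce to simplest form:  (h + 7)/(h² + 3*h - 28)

Factor: h² + 3*h - 28 = (h + 7)·(h - 4)
Cancel the common factor (h + 7).

1/(h - 4)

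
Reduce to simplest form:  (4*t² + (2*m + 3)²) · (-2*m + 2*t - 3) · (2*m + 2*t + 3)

-16*m⁴ - 96*m³ - 216*m² - 216*m + 16*t⁴ - 81

Pair the conjugate factors: ((2*t)+(2*m + 3))((2*t)-(2*m + 3)) = -4*m² - 12*m + 4*t² - 9, then repeat with the next factor.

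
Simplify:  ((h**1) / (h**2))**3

h**(-3)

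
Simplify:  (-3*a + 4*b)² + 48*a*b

(3*a + 4*b)²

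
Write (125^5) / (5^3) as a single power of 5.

125^5 = 5^15; 5^3 = 5^3
Combine exponents: 5^12

5^12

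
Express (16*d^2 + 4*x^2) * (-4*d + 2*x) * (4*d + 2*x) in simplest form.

-256*d^4 + 16*x^4

Telescope via difference of squares: ((2*x)+(4*d))((2*x)-(4*d)) = -16*d^2 + 4*x^2, then repeat with the next factor.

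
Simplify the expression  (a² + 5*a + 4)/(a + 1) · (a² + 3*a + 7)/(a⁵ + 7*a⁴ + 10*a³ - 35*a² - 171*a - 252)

1/(a² - 9)

Factor: a² + 5*a + 4 = (a + 1)·(a + 4);  a⁵ + 7*a⁴ + 10*a³ - 35*a² - 171*a - 252 = (a + 4)·(a² + 3*a + 7)·(a + 3)·(a - 3)
Cancel the common factors (a² + 3*a + 7), (a + 1), (a + 4).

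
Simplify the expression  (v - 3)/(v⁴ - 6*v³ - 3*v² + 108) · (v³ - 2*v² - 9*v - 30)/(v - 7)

(v - 5)/(v² - 13*v + 42)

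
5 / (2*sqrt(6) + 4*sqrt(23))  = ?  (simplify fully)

Multiply numerator and denominator by -4*sqrt(23) + 2*sqrt(6).
Denominator becomes -344; numerator becomes -20*sqrt(23) + 10*sqrt(6).

(-5*sqrt(6) + 10*sqrt(23))/172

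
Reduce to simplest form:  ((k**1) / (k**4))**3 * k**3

k**(-6)

Inside the bracket: (k**-3)
Raise to the power 3: (k**-9)
Multiply by k**3: add exponents.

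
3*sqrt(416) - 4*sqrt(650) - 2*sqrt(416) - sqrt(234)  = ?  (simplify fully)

3*sqrt(416) = 12*sqrt(26); 4*sqrt(650) = 20*sqrt(26); 2*sqrt(416) = 8*sqrt(26); sqrt(234) = 3*sqrt(26)
Combine: (12 - 20 - 8 - 3)·sqrt(26) = -19*sqrt(26)

-19*sqrt(26)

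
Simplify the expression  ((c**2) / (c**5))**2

Inside the bracket: (c**-3)
Raise to the power 2: (c**-6)

c**(-6)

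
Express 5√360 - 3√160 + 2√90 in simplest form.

24*√10

5√360 = 30*√10; 3√160 = 12*√10; 2√90 = 6*√10
Combine: (30 - 12 + 6)·√10 = 24*√10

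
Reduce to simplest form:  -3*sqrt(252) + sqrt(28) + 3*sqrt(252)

3*sqrt(252) = 18*sqrt(7); sqrt(28) = 2*sqrt(7); 3*sqrt(252) = 18*sqrt(7)
Combine: (-18 + 2 + 18)·sqrt(7) = 2*sqrt(7)

2*sqrt(7)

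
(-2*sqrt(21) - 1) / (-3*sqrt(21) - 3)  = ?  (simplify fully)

Multiply numerator and denominator by -3 + 3*sqrt(21).
Denominator becomes -180; numerator becomes -123 + 3*sqrt(21).

(-sqrt(21) + 41)/60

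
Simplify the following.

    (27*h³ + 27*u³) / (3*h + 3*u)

9*h² - 9*h*u + 9*u²

(3*h)^3 + (3*u)^3 = (3*h + 3*u)(9*h² - 9*h*u + 9*u²).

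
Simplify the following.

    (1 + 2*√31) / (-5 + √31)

(11*√31 + 67)/6

Multiply numerator and denominator by -√31 - 5.
Denominator becomes -6; numerator becomes -67 - 11*√31.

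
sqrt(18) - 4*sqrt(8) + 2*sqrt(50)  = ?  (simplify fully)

sqrt(18) = 3*sqrt(2); 4*sqrt(8) = 8*sqrt(2); 2*sqrt(50) = 10*sqrt(2)
Combine: (3 - 8 + 10)·sqrt(2) = 5*sqrt(2)

5*sqrt(2)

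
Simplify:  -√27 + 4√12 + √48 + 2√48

17*√3

√27 = 3*√3; 4√12 = 8*√3; √48 = 4*√3; 2√48 = 8*√3
Combine: (-3 + 8 + 4 + 8)·√3 = 17*√3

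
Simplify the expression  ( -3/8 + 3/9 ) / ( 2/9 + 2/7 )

-21/256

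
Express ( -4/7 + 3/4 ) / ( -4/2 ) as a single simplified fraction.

-5/56

Numerator: -4/7 + 3/4 = 5/28
Denominator: -4/2 = -2
Divide: (5/28) · (-1/2) = -5/56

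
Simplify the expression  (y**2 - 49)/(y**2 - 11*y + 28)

(y + 7)/(y - 4)

Factor: y**2 - 49 = (y + 7)*(y - 7);  y**2 - 11*y + 28 = (y - 4)*(y - 7)
Cancel the common factor (y - 7).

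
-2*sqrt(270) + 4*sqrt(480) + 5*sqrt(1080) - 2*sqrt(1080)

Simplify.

28*sqrt(30)

2*sqrt(270) = 6*sqrt(30); 4*sqrt(480) = 16*sqrt(30); 5*sqrt(1080) = 30*sqrt(30); 2*sqrt(1080) = 12*sqrt(30)
Combine: (-6 + 16 + 30 - 12)·sqrt(30) = 28*sqrt(30)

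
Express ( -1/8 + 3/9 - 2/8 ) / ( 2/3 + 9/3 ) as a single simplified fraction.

Numerator: -1/8 + 3/9 - 2/8 = -1/24
Denominator: 2/3 + 9/3 = 11/3
Divide: (-1/24) · (3/11) = -1/88

-1/88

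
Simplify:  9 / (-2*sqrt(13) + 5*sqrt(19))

Multiply numerator and denominator by 2*sqrt(13) + 5*sqrt(19).
Denominator becomes 423; numerator becomes 18*sqrt(13) + 45*sqrt(19).

(2*sqrt(13) + 5*sqrt(19))/47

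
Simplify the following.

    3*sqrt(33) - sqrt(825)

3*sqrt(33) = 3*sqrt(33); sqrt(825) = 5*sqrt(33)
Combine: (3 - 5)·sqrt(33) = -2*sqrt(33)

-2*sqrt(33)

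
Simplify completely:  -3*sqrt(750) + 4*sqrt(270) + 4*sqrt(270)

3*sqrt(750) = 15*sqrt(30); 4*sqrt(270) = 12*sqrt(30); 4*sqrt(270) = 12*sqrt(30)
Combine: (-15 + 12 + 12)·sqrt(30) = 9*sqrt(30)

9*sqrt(30)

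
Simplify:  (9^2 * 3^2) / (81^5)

3^(-14)

9^2 = 3^4; 3^2 = 3^2; 81^5 = 3^20
Combine exponents: 3^(-14)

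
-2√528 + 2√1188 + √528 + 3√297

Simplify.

17*√33

2√528 = 8*√33; 2√1188 = 12*√33; √528 = 4*√33; 3√297 = 9*√33
Combine: (-8 + 12 + 4 + 9)·√33 = 17*√33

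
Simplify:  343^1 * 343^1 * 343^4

343^1 = 7^3; 343^1 = 7^3; 343^4 = 7^12
Combine exponents: 7^18

7^18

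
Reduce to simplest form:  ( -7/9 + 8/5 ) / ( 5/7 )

259/225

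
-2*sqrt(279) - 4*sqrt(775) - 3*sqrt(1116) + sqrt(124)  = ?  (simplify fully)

-42*sqrt(31)

2*sqrt(279) = 6*sqrt(31); 4*sqrt(775) = 20*sqrt(31); 3*sqrt(1116) = 18*sqrt(31); sqrt(124) = 2*sqrt(31)
Combine: (-6 - 20 - 18 + 2)·sqrt(31) = -42*sqrt(31)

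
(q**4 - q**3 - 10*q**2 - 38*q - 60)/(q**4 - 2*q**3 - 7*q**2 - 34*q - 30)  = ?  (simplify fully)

(q + 2)/(q + 1)

Factor: q**4 - q**3 - 10*q**2 - 38*q - 60 = (q - 5)*(q + 2)*(q**2 + 2*q + 6);  q**4 - 2*q**3 - 7*q**2 - 34*q - 30 = (q + 1)*(q**2 + 2*q + 6)*(q - 5)
Cancel the common factors (q**2 + 2*q + 6), (q - 5).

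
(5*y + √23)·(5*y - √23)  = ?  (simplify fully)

(5*y)^2 - (√23)^2 = 25*y² - 23.

25*y² - 23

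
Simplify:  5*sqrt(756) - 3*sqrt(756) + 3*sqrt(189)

5*sqrt(756) = 30*sqrt(21); 3*sqrt(756) = 18*sqrt(21); 3*sqrt(189) = 9*sqrt(21)
Combine: (30 - 18 + 9)·sqrt(21) = 21*sqrt(21)

21*sqrt(21)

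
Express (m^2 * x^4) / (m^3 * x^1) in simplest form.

x^3/m

Quotient: (m^-1) * x^3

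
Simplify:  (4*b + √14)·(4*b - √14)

16*b² - 14

Product of conjugates: (P+Q)(P-Q) = P^2 - Q^2.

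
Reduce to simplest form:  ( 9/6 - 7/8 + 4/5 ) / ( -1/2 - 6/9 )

-171/140

Numerator: 9/6 - 7/8 + 4/5 = 57/40
Denominator: -1/2 - 6/9 = -7/6
Divide: (57/40) · (-6/7) = -171/140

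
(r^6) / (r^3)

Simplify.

Quotient: r^3

r^3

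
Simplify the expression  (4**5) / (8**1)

4**5 = 2**10; 8**1 = 2**3
Combine exponents: 2**7

2**7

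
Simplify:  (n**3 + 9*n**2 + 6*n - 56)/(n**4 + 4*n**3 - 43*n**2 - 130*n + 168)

(n - 2)/(n**2 - 7*n + 6)

Factor: n**3 + 9*n**2 + 6*n - 56 = (n + 7)*(n + 4)*(n - 2);  n**4 + 4*n**3 - 43*n**2 - 130*n + 168 = (n + 7)*(n - 1)*(n - 6)*(n + 4)
Cancel the common factors (n + 4), (n + 7).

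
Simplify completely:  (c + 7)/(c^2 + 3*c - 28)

1/(c - 4)

Factor: c^2 + 3*c - 28 = (c - 4)*(c + 7)
Cancel the common factor (c + 7).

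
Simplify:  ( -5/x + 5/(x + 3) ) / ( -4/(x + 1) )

Numerator: -5/x + 5/(x + 3) = -15/(x² + 3*x)
Denominator: -4/(x + 1) = -4/(x + 1)
Divide: (-15/(x² + 3*x)) · (-x/4 - 1/4) = (15*x + 15)/(4*x² + 12*x)

(15*x + 15)/(4*x² + 12*x)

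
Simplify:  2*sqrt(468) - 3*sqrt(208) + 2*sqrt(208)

8*sqrt(13)

2*sqrt(468) = 12*sqrt(13); 3*sqrt(208) = 12*sqrt(13); 2*sqrt(208) = 8*sqrt(13)
Combine: (12 - 12 + 8)·sqrt(13) = 8*sqrt(13)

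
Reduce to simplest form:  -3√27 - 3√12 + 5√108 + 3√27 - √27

21*√3

3√27 = 9*√3; 3√12 = 6*√3; 5√108 = 30*√3; 3√27 = 9*√3; √27 = 3*√3
Combine: (-9 - 6 + 30 + 9 - 3)·√3 = 21*√3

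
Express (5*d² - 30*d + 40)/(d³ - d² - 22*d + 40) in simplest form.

5/(d + 5)

Factor: 5*d² - 30*d + 40 = 5·(d - 4)·(d - 2);  d³ - d² - 22*d + 40 = (d - 2)·(d - 4)·(d + 5)
Cancel the common factors (d - 4), (d - 2).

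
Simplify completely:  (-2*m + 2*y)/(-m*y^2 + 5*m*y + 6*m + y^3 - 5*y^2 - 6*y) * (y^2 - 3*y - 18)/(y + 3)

2/(y + 1)

Factor: -2*m + 2*y = 2*(-m + y);  -m*y^2 + 5*m*y + 6*m + y^3 - 5*y^2 - 6*y = (y - 6)*(y + 1)*(-m + y);  y^2 - 3*y - 18 = (y - 6)*(y + 3)
Cancel the common factors (y - 6), (y + 3), (-m + y).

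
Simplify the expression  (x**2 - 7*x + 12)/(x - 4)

Factor: x**2 - 7*x + 12 = (x - 3)*(x - 4)
Cancel the common factor (x - 4).

x - 3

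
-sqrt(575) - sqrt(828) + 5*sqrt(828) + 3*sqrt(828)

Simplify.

sqrt(575) = 5*sqrt(23); sqrt(828) = 6*sqrt(23); 5*sqrt(828) = 30*sqrt(23); 3*sqrt(828) = 18*sqrt(23)
Combine: (-5 - 6 + 30 + 18)·sqrt(23) = 37*sqrt(23)

37*sqrt(23)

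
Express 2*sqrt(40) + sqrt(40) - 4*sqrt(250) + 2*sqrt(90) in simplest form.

2*sqrt(40) = 4*sqrt(10); sqrt(40) = 2*sqrt(10); 4*sqrt(250) = 20*sqrt(10); 2*sqrt(90) = 6*sqrt(10)
Combine: (4 + 2 - 20 + 6)·sqrt(10) = -8*sqrt(10)

-8*sqrt(10)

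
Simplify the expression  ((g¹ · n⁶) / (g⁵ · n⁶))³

g^(-12)

Inside the bracket: (g^-4)
Raise to the power 3: (g^-12)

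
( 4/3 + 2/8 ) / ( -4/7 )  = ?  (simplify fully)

-133/48

Numerator: 4/3 + 2/8 = 19/12
Denominator: -4/7 = -4/7
Divide: (19/12) · (-7/4) = -133/48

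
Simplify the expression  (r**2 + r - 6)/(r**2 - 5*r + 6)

(r + 3)/(r - 3)

Factor: r**2 + r - 6 = (r + 3)*(r - 2);  r**2 - 5*r + 6 = (r - 3)*(r - 2)
Cancel the common factor (r - 2).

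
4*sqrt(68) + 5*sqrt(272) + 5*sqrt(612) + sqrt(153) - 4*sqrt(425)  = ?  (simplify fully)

41*sqrt(17)

4*sqrt(68) = 8*sqrt(17); 5*sqrt(272) = 20*sqrt(17); 5*sqrt(612) = 30*sqrt(17); sqrt(153) = 3*sqrt(17); 4*sqrt(425) = 20*sqrt(17)
Combine: (8 + 20 + 30 + 3 - 20)·sqrt(17) = 41*sqrt(17)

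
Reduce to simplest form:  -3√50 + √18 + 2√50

-2*√2

3√50 = 15*√2; √18 = 3*√2; 2√50 = 10*√2
Combine: (-15 + 3 + 10)·√2 = -2*√2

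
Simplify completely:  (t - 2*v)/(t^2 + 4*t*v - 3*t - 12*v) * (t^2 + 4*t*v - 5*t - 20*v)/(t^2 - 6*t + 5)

(t - 2*v)/(t^2 - 4*t + 3)

Factor: t^2 + 4*t*v - 3*t - 12*v = (t - 3)*(t + 4*v);  t^2 + 4*t*v - 5*t - 20*v = (t + 4*v)*(t - 5);  t^2 - 6*t + 5 = (t - 5)*(t - 1)
Cancel the common factors (t + 4*v), (t - 5).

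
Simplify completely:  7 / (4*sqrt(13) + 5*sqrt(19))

(-28*sqrt(13) + 35*sqrt(19))/267

Multiply numerator and denominator by -5*sqrt(19) + 4*sqrt(13).
Denominator becomes -267; numerator becomes -35*sqrt(19) + 28*sqrt(13).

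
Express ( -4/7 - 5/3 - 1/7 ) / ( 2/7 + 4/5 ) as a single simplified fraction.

-125/57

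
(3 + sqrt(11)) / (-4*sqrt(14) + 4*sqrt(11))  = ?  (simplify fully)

Multiply numerator and denominator by 4*sqrt(11) + 4*sqrt(14).
Denominator becomes -48; numerator becomes 12*sqrt(11) + 44 + 12*sqrt(14) + 4*sqrt(154).

(-sqrt(154) - 3*sqrt(14) - 11 - 3*sqrt(11))/12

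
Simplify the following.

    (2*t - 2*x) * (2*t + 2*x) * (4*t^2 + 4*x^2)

((2*t)+(2*x))((2*t)-(2*x)) = 4*t^2 - 4*x^2; continue pairing.

16*t^4 - 16*x^4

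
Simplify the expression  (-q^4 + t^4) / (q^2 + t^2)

-q^4 + t^4 factors as -(q - t)*(q + t)*(q^2 + t^2).

-q^2 + t^2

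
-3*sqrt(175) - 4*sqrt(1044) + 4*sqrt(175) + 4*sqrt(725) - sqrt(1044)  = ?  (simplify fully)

-10*sqrt(29) + 5*sqrt(7)

3*sqrt(175) = 15*sqrt(7); 4*sqrt(1044) = 24*sqrt(29); 4*sqrt(175) = 20*sqrt(7); 4*sqrt(725) = 20*sqrt(29); sqrt(1044) = 6*sqrt(29)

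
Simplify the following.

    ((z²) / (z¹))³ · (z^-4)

1/z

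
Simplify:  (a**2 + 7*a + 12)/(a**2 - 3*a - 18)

(a + 4)/(a - 6)

Factor: a**2 + 7*a + 12 = (a + 4)*(a + 3);  a**2 - 3*a - 18 = (a + 3)*(a - 6)
Cancel the common factor (a + 3).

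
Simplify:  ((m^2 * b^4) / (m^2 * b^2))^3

Inside the bracket: b^2
Raise to the power 3: b^6

b^6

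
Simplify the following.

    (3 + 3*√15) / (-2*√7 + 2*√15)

(3*√7 + 3*√15 + 3*√105 + 45)/16

Multiply numerator and denominator by 2*√7 + 2*√15.
Denominator becomes 32; numerator becomes 6*√7 + 6*√15 + 6*√105 + 90.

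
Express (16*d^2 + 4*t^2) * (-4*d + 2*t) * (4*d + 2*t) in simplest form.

-256*d^4 + 16*t^4

Pair the conjugate factors: ((2*t)+(4*d))((2*t)-(4*d)) = -16*d^2 + 4*t^2, then repeat with the next factor.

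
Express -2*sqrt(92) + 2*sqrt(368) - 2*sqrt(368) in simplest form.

2*sqrt(92) = 4*sqrt(23); 2*sqrt(368) = 8*sqrt(23); 2*sqrt(368) = 8*sqrt(23)
Combine: (-4 + 8 - 8)·sqrt(23) = -4*sqrt(23)

-4*sqrt(23)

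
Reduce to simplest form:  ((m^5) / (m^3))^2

m^4

Inside the bracket: m^2
Raise to the power 2: m^4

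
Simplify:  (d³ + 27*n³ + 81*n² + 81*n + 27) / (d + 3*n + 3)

d^3 + (3*n + 3)^3 = (d + 3*n + 3)(d² - 3*d*n - 3*d + 9*n² + 18*n + 9).

d² - 3*d*n - 3*d + 9*n² + 18*n + 9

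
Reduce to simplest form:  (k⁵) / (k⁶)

1/k

Quotient: (k^-1)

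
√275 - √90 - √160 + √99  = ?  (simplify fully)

-7*√10 + 8*√11

√275 = 5*√11; √90 = 3*√10; √160 = 4*√10; √99 = 3*√11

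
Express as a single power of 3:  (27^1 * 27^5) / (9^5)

3^8

27^1 = 3^3; 27^5 = 3^15; 9^5 = 3^10
Combine exponents: 3^8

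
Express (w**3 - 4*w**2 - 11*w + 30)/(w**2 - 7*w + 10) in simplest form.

Factor: w**3 - 4*w**2 - 11*w + 30 = (w - 5)*(w + 3)*(w - 2);  w**2 - 7*w + 10 = (w - 2)*(w - 5)
Cancel the common factors (w - 2), (w - 5).

w + 3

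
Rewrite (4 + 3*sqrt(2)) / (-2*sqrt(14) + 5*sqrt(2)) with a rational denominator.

Multiply numerator and denominator by 5*sqrt(2) + 2*sqrt(14).
Denominator becomes -6; numerator becomes 20*sqrt(2) + 8*sqrt(14) + 30 + 12*sqrt(7).

(-6*sqrt(7) - 15 - 4*sqrt(14) - 10*sqrt(2))/3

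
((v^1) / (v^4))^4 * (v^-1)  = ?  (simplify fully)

Inside the bracket: (v^-3)
Raise to the power 4: (v^-12)
Multiply by (v^-1): add exponents.

v^(-13)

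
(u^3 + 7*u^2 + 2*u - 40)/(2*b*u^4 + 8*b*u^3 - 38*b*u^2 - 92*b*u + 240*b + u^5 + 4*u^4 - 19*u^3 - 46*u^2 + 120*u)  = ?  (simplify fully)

Factor: u^3 + 7*u^2 + 2*u - 40 = (u + 5)*(u + 4)*(u - 2);  2*b*u^4 + 8*b*u^3 - 38*b*u^2 - 92*b*u + 240*b + u^5 + 4*u^4 - 19*u^3 - 46*u^2 + 120*u = (u + 5)*(u - 2)*(2*b + u)*(u - 3)*(u + 4)
Cancel the common factors (u + 5), (u + 4), (u - 2).

1/(2*b*u - 6*b + u^2 - 3*u)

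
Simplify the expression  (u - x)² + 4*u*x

Expand the square and combine the 4*u*x term.

(u + x)²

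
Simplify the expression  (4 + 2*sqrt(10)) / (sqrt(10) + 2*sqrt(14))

(-10 - 2*sqrt(10) + 4*sqrt(14) + 4*sqrt(35))/23

Multiply numerator and denominator by -2*sqrt(14) + sqrt(10).
Denominator becomes -46; numerator becomes -8*sqrt(35) - 8*sqrt(14) + 4*sqrt(10) + 20.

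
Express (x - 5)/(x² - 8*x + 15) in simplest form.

1/(x - 3)

Factor: x² - 8*x + 15 = (x - 5)·(x - 3)
Cancel the common factor (x - 5).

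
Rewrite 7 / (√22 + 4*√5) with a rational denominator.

Multiply numerator and denominator by -√22 + 4*√5.
Denominator becomes 58; numerator becomes -7*√22 + 28*√5.

(-7*√22 + 28*√5)/58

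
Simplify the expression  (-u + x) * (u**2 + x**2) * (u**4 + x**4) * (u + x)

-u**8 + x**8

(x+u)(x-u) = -u**2 + x**2; continue pairing.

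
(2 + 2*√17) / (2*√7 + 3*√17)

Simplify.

(-4*√119 - 4*√7 + 6*√17 + 102)/125

Multiply numerator and denominator by -2*√7 + 3*√17.
Denominator becomes 125; numerator becomes -4*√119 - 4*√7 + 6*√17 + 102.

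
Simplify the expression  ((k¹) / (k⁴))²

k^(-6)

Inside the bracket: (k^-3)
Raise to the power 2: (k^-6)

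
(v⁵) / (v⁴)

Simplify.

v

Quotient: v¹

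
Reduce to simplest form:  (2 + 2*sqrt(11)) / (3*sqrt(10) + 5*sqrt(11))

(-6*sqrt(110) - 6*sqrt(10) + 10*sqrt(11) + 110)/185

Multiply numerator and denominator by -3*sqrt(10) + 5*sqrt(11).
Denominator becomes 185; numerator becomes -6*sqrt(110) - 6*sqrt(10) + 10*sqrt(11) + 110.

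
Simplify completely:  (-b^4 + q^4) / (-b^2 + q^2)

b^2 + q^2

-b^4 + q^4 factors as (-b + q)*(b + q)*(b^2 + q^2).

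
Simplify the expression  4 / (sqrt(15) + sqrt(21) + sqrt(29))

Group as (sqrt(21) + sqrt(29)) + sqrt(15); multiply by (sqrt(21) + sqrt(29)) - sqrt(15), then rationalise the remaining surd.

(-24*sqrt(1015) + 28*sqrt(29) + 92*sqrt(21) + 140*sqrt(15))/1211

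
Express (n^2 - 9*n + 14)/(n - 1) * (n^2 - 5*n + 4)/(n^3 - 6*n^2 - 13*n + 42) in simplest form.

(n - 4)/(n + 3)

Factor: n^2 - 9*n + 14 = (n - 2)*(n - 7);  n^2 - 5*n + 4 = (n - 4)*(n - 1);  n^3 - 6*n^2 - 13*n + 42 = (n - 2)*(n - 7)*(n + 3)
Cancel the common factors (n - 7), (n - 1), (n - 2).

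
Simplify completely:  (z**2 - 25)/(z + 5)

z - 5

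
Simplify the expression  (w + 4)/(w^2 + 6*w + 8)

Factor: w^2 + 6*w + 8 = (w + 4)*(w + 2)
Cancel the common factor (w + 4).

1/(w + 2)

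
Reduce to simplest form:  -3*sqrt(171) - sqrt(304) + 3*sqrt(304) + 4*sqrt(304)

15*sqrt(19)

3*sqrt(171) = 9*sqrt(19); sqrt(304) = 4*sqrt(19); 3*sqrt(304) = 12*sqrt(19); 4*sqrt(304) = 16*sqrt(19)
Combine: (-9 - 4 + 12 + 16)·sqrt(19) = 15*sqrt(19)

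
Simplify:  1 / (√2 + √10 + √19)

Group as (√2 + √10) + √19; multiply by (√2 + √10) - √19, then rationalise the remaining surd.

(-4*√95 - 7*√19 + 11*√10 + 27*√2)/31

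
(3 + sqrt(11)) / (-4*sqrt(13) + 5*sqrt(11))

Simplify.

Multiply numerator and denominator by 4*sqrt(13) + 5*sqrt(11).
Denominator becomes 67; numerator becomes 12*sqrt(13) + 4*sqrt(143) + 15*sqrt(11) + 55.

(12*sqrt(13) + 4*sqrt(143) + 15*sqrt(11) + 55)/67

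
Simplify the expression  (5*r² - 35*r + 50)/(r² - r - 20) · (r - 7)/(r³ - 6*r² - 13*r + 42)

Factor: 5*r² - 35*r + 50 = 5·(r - 5)·(r - 2);  r² - r - 20 = (r - 5)·(r + 4);  r³ - 6*r² - 13*r + 42 = (r + 3)·(r - 7)·(r - 2)
Cancel the common factors (r - 7), (r - 5), (r - 2).

5/(r² + 7*r + 12)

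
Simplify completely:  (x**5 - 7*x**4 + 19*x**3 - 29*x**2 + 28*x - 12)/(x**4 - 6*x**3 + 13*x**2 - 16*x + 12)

Factor: x**5 - 7*x**4 + 19*x**3 - 29*x**2 + 28*x - 12 = (x - 1)*(x**2 - x + 2)*(x - 3)*(x - 2);  x**4 - 6*x**3 + 13*x**2 - 16*x + 12 = (x**2 - x + 2)*(x - 3)*(x - 2)
Cancel the common factors (x**2 - x + 2), (x - 2), (x - 3).

x - 1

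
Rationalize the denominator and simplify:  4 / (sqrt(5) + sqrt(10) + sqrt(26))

(-80*sqrt(13) - 44*sqrt(26) + 84*sqrt(10) + 124*sqrt(5))/79

Group as (sqrt(5) + sqrt(26)) + sqrt(10); multiply by (sqrt(5) + sqrt(26)) - sqrt(10), then rationalise the remaining surd.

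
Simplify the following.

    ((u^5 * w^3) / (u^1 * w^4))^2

u^8/w^2

Inside the bracket: u^4 * (w^-1)
Raise to the power 2: u^8 * (w^-2)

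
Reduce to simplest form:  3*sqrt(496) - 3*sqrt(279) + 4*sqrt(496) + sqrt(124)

21*sqrt(31)

3*sqrt(496) = 12*sqrt(31); 3*sqrt(279) = 9*sqrt(31); 4*sqrt(496) = 16*sqrt(31); sqrt(124) = 2*sqrt(31)
Combine: (12 - 9 + 16 + 2)·sqrt(31) = 21*sqrt(31)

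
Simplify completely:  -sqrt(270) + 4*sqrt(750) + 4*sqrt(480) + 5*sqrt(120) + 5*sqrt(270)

sqrt(270) = 3*sqrt(30); 4*sqrt(750) = 20*sqrt(30); 4*sqrt(480) = 16*sqrt(30); 5*sqrt(120) = 10*sqrt(30); 5*sqrt(270) = 15*sqrt(30)
Combine: (-3 + 20 + 16 + 10 + 15)·sqrt(30) = 58*sqrt(30)

58*sqrt(30)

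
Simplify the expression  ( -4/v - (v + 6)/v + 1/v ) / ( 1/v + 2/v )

Numerator: -4/v - (v + 6)/v + 1/v = (-v - 9)/v
Denominator: 1/v + 2/v = 3/v
Divide: ((-v - 9)/v) · (v/3) = -v/3 - 3

-v/3 - 3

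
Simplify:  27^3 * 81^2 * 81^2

27^3 = 3^9; 81^2 = 3^8; 81^2 = 3^8
Combine exponents: 3^25

3^25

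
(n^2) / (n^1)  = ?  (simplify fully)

n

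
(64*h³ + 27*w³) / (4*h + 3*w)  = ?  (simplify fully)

Apply the sum-of-cubes factorisation and cancel (4*h + 3*w).

16*h² - 12*h*w + 9*w²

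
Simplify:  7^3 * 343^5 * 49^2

7^3 = 7^3; 343^5 = 7^15; 49^2 = 7^4
Combine exponents: 7^22

7^22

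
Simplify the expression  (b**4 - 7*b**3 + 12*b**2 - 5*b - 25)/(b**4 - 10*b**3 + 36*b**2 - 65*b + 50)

Factor: b**4 - 7*b**3 + 12*b**2 - 5*b - 25 = (b + 1)*(b - 5)*(b**2 - 3*b + 5);  b**4 - 10*b**3 + 36*b**2 - 65*b + 50 = (b - 5)*(b**2 - 3*b + 5)*(b - 2)
Cancel the common factors (b**2 - 3*b + 5), (b - 5).

(b + 1)/(b - 2)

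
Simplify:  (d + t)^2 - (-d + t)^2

4*d*t

Only the odd-power cross terms survive.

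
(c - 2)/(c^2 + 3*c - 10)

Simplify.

1/(c + 5)

Factor: c^2 + 3*c - 10 = (c + 5)*(c - 2)
Cancel the common factor (c - 2).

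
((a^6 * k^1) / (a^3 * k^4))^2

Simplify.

Inside the bracket: a^3 * (k^-3)
Raise to the power 2: a^6 * (k^-6)

a^6/k^6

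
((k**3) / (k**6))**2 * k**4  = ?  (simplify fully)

Inside the bracket: (k**-3)
Raise to the power 2: (k**-6)
Multiply by k**4: add exponents.

k**(-2)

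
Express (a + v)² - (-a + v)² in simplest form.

Only the odd-power cross terms survive.

4*a*v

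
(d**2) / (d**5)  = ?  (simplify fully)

Quotient: (d**-3)

d**(-3)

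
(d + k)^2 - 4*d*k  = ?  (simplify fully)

(d - k)^2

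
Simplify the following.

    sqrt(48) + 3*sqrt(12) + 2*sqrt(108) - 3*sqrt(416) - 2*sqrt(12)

sqrt(48) = 4*sqrt(3); 3*sqrt(12) = 6*sqrt(3); 2*sqrt(108) = 12*sqrt(3); 3*sqrt(416) = 12*sqrt(26); 2*sqrt(12) = 4*sqrt(3)

-12*sqrt(26) + 18*sqrt(3)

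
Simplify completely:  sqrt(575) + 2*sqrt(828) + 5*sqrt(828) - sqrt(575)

42*sqrt(23)

sqrt(575) = 5*sqrt(23); 2*sqrt(828) = 12*sqrt(23); 5*sqrt(828) = 30*sqrt(23); sqrt(575) = 5*sqrt(23)
Combine: (5 + 12 + 30 - 5)·sqrt(23) = 42*sqrt(23)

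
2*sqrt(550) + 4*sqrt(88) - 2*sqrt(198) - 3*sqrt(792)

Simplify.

2*sqrt(550) = 10*sqrt(22); 4*sqrt(88) = 8*sqrt(22); 2*sqrt(198) = 6*sqrt(22); 3*sqrt(792) = 18*sqrt(22)
Combine: (10 + 8 - 6 - 18)·sqrt(22) = -6*sqrt(22)

-6*sqrt(22)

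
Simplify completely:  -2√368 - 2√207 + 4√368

2*√23

2√368 = 8*√23; 2√207 = 6*√23; 4√368 = 16*√23
Combine: (-8 - 6 + 16)·√23 = 2*√23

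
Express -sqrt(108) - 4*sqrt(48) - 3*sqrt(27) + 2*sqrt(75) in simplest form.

-21*sqrt(3)

sqrt(108) = 6*sqrt(3); 4*sqrt(48) = 16*sqrt(3); 3*sqrt(27) = 9*sqrt(3); 2*sqrt(75) = 10*sqrt(3)
Combine: (-6 - 16 - 9 + 10)·sqrt(3) = -21*sqrt(3)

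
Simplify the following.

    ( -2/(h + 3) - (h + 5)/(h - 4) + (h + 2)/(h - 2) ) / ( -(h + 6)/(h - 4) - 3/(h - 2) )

Numerator: -2/(h + 3) - (h + 5)/(h - 4) + (h + 2)/(h - 2) = (-7*h**2 - h - 10)/(h**3 - 3*h**2 - 10*h + 24)
Denominator: -(h + 6)/(h - 4) - 3/(h - 2) = (-h**2 - 7*h + 24)/(h**2 - 6*h + 8)
Divide: ((-7*h**2 - h - 10)/(h**3 - 3*h**2 - 10*h + 24)) · ((h**2 - 6*h + 8)/(-h**2 - 7*h + 24)) = (7*h**2 + h + 10)/(h**3 + 10*h**2 - 3*h - 72)

(7*h**2 + h + 10)/(h**3 + 10*h**2 - 3*h - 72)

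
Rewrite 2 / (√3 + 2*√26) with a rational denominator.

Multiply numerator and denominator by -√3 + 2*√26.
Denominator becomes 101; numerator becomes -2*√3 + 4*√26.

(-2*√3 + 4*√26)/101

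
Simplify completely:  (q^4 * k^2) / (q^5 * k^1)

Quotient: (q^-1) * k^1

k/q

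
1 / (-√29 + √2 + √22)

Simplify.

(5*√29 + 9*√22 + 49*√2 + 4*√319)/151

Group as (√2 + √22) - √29; multiply by (√2 + √22) + √29, then rationalise the remaining surd.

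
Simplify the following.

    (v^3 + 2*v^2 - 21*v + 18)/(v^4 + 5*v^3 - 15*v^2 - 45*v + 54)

Factor: v^3 + 2*v^2 - 21*v + 18 = (v - 3)*(v - 1)*(v + 6);  v^4 + 5*v^3 - 15*v^2 - 45*v + 54 = (v - 1)*(v - 3)*(v + 3)*(v + 6)
Cancel the common factors (v + 6), (v - 3), (v - 1).

1/(v + 3)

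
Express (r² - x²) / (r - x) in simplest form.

r + x

Factor r^2 - x^2 and cancel (r - x).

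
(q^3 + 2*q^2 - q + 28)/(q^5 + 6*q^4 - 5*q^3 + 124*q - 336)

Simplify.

Factor: q^3 + 2*q^2 - q + 28 = (q + 4)*(q^2 - 2*q + 7);  q^5 + 6*q^4 - 5*q^3 + 124*q - 336 = (q^2 - 2*q + 7)*(q - 2)*(q + 6)*(q + 4)
Cancel the common factors (q^2 - 2*q + 7), (q + 4).

1/(q^2 + 4*q - 12)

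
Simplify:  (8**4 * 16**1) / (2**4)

2**12

8**4 = 2**12; 16**1 = 2**4; 2**4 = 2**4
Combine exponents: 2**12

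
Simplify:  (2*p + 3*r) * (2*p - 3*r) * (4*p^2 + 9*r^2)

16*p^4 - 81*r^4

Pair the conjugate factors: ((2*p)+(3*r))((2*p)-(3*r)) = 4*p^2 - 9*r^2, then repeat with the next factor.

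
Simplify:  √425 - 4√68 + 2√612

9*√17

√425 = 5*√17; 4√68 = 8*√17; 2√612 = 12*√17
Combine: (5 - 8 + 12)·√17 = 9*√17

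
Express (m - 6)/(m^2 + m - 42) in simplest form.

Factor: m^2 + m - 42 = (m - 6)*(m + 7)
Cancel the common factor (m - 6).

1/(m + 7)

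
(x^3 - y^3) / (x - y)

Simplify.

x^2 + x*y + y^2

Apply the difference-of-cubes factorisation and cancel (x - y).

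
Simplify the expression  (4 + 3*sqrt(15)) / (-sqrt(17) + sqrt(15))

(-3*sqrt(255) - 45 - 4*sqrt(17) - 4*sqrt(15))/2

Multiply numerator and denominator by sqrt(15) + sqrt(17).
Denominator becomes -2; numerator becomes 4*sqrt(15) + 4*sqrt(17) + 45 + 3*sqrt(255).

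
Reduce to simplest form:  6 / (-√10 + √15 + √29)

(-51*√10 - 6*√29 + 36*√15 + 15*√174)/146

Group as (√15 + √29) - √10; multiply by (√15 + √29) + √10, then rationalise the remaining surd.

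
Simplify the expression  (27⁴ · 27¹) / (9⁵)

3^5

27⁴ = 3^12; 27¹ = 3^3; 9⁵ = 3^10
Combine exponents: 3^5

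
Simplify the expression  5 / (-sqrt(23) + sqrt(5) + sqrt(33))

(-15*sqrt(23) - 5*sqrt(33) + 51*sqrt(5) + 2*sqrt(3795))/87

Group as (sqrt(5) + sqrt(33)) - sqrt(23); multiply by (sqrt(5) + sqrt(33)) + sqrt(23), then rationalise the remaining surd.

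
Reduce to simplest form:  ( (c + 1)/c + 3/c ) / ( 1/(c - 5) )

Numerator: (c + 1)/c + 3/c = (c + 4)/c
Denominator: 1/(c - 5) = 1/(c - 5)
Divide: ((c + 4)/c) · (c - 5) = (c^2 - c - 20)/c

(c^2 - c - 20)/c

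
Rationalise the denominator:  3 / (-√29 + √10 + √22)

Group as (√10 + √22) - √29; multiply by (√10 + √22) + √29, then rationalise the remaining surd.

(-9*√29 + 51*√22 + 123*√10 + 12*√1595)/871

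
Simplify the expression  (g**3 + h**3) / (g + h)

Apply the sum-of-cubes factorisation and cancel (g + h).

g**2 - g*h + h**2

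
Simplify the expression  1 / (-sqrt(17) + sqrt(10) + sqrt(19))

Group as (sqrt(10) + sqrt(19)) - sqrt(17); multiply by (sqrt(10) + sqrt(19)) + sqrt(17), then rationalise the remaining surd.

(-6*sqrt(17) + 4*sqrt(19) + 13*sqrt(10) + sqrt(3230))/308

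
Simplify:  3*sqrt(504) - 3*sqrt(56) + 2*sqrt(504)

3*sqrt(504) = 18*sqrt(14); 3*sqrt(56) = 6*sqrt(14); 2*sqrt(504) = 12*sqrt(14)
Combine: (18 - 6 + 12)·sqrt(14) = 24*sqrt(14)

24*sqrt(14)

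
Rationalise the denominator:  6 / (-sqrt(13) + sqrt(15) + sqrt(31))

(-66*sqrt(13) - 6*sqrt(31) + 58*sqrt(15) + 4*sqrt(6045))/257

Group as (sqrt(15) + sqrt(31)) - sqrt(13); multiply by (sqrt(15) + sqrt(31)) + sqrt(13), then rationalise the remaining surd.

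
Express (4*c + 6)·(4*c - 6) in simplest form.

Product of conjugates: (P+Q)(P-Q) = P^2 - Q^2.

16*c² - 36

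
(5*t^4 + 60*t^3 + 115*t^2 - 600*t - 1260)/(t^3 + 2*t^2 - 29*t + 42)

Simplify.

Factor: 5*t^4 + 60*t^3 + 115*t^2 - 600*t - 1260 = 5*(t + 2)*(t + 6)*(t + 7)*(t - 3);  t^3 + 2*t^2 - 29*t + 42 = (t - 3)*(t + 7)*(t - 2)
Cancel the common factors (t + 7), (t - 3).

(5*t^2 + 40*t + 60)/(t - 2)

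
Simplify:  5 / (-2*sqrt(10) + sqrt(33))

Multiply numerator and denominator by sqrt(33) + 2*sqrt(10).
Denominator becomes -7; numerator becomes 5*sqrt(33) + 10*sqrt(10).

(-10*sqrt(10) - 5*sqrt(33))/7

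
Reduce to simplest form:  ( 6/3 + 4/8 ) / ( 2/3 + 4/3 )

5/4

Numerator: 6/3 + 4/8 = 5/2
Denominator: 2/3 + 4/3 = 2
Divide: (5/2) · (1/2) = 5/4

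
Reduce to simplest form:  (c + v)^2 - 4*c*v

(c - v)^2

Expanding gives c^2 - 2*c*v + v^2, a perfect square.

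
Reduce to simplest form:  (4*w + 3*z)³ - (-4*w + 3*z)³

Only the odd-power cross terms survive.

128*w³ + 216*w*z²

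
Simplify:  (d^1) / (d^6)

Quotient: (d^-5)

d^(-5)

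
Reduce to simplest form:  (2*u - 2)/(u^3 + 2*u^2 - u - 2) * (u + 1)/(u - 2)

2/(u^2 - 4)

Factor: 2*u - 2 = 2*(u - 1);  u^3 + 2*u^2 - u - 2 = (u - 1)*(u + 2)*(u + 1)
Cancel the common factors (u + 1), (u - 1).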